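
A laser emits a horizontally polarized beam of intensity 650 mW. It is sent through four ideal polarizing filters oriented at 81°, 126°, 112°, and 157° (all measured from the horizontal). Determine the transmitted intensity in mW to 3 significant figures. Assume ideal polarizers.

I ≈ 3.74 mW

By Malus's law, I₁ = 650 mW · cos²(81°) = 15.91 mW.
I₂ = I₁ · cos²(45°) = 15.91 · 0.5 = 7.953 mW.
I₃ = I₂ · cos²(14°) = 7.953 · 0.9415 = 7.488 mW.
I₄ = I₃ · cos²(45°) = 7.488 · 0.5 = 3.744 mW.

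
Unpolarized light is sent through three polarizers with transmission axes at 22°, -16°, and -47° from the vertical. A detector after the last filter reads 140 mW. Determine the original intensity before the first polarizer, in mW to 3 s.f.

Unpolarized light through the first polarizer → I₁ = ½ I₀, now polarized at 22°.
I₂ = I₁ cos²(-16° − 22°) = 0.5 I₀ · cos²(38°) = 0.3105 I₀.
I₃ = I₂ cos²(-47° + 16°) = 0.3105 I₀ · cos²(31°) = 0.2281 I₀.
So 140 mW = 0.2281 I₀, giving I₀ = 140/0.2281 = 613.7 mW.

I₀ ≈ 614 mW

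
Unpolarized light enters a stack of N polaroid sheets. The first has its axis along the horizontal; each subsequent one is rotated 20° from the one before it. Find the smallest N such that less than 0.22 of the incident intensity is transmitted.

First polarizer halves the unpolarized light: factor 1/2.
Each further stage multiplies by cos²(20°) = 0.883.
After N polarizers: T = 0.5·0.883^(N−1). Require T < 0.22 ⇒ N−1 > ln(0.22/0.5)/ln(0.883) = 6.60, so N−1 ≥ 7 and N = 8.
Check: N=8 gives T = 0.2093 < 0.22; N=7 gives T = 0.237.

N = 8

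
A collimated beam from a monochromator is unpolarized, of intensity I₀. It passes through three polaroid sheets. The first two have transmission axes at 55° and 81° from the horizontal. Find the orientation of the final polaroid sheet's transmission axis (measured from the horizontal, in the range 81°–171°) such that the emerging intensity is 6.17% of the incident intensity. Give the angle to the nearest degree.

θ ≈ 148°

Unpolarized light through the first polarizer → I₁ = ½ I₀, now polarized at 55°.
I₂ = I₁ cos²(81° − 55°) = 0.5 I₀ · cos²(26°) = 0.4039 I₀.
Need I₃/I₀ = 0.0617, so cos²(θ − 81°) = 0.0617 / 0.4039 = 0.1528.
θ − 81° = arccos(√0.1528) = 67.0°, giving θ ≈ 81 + 67.0 = 148.0°.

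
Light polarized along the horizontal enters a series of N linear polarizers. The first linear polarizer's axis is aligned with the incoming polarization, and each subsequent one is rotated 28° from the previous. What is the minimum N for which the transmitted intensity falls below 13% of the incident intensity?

N = 10

First polarizer is aligned with the polarization: full transmission.
Each further stage multiplies by cos²(28°) = 0.7796.
After N polarizers: T = 0.7796^(N−1). Require T < 0.13 ⇒ N−1 > ln(0.13)/ln(0.7796) = 8.19, so N−1 ≥ 9 and N = 10.
Check: N=10 gives T = 0.1064 < 0.13; N=9 gives T = 0.1364.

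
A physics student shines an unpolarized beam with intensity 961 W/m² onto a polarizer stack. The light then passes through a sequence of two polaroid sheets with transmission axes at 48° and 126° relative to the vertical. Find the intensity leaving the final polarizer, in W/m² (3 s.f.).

I ≈ 20.8 W/m²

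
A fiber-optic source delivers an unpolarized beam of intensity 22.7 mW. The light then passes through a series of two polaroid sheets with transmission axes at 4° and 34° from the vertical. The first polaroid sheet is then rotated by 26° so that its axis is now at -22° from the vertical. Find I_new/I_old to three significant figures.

I_new/I_old ≈ 0.417

Before rotation:
Unpolarized light through the first polarizer → I₁ = ½ I₀, now polarized at 4°.
I₂ = I₁ cos²(34° − 4°) = 0.5 I₀ · cos²(30°) = 0.375 I₀.
After rotation:
Unpolarized light through the first polarizer → I₁ = ½ I₀, now polarized at -22°.
I₂ = I₁ cos²(34° + 22°) = 0.5 I₀ · cos²(56°) = 0.1563 I₀.
Ratio = 0.1563 / 0.375 = 0.4169.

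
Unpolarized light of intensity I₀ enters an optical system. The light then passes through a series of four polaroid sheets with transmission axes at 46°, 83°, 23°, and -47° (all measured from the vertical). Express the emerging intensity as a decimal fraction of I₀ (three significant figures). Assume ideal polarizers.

≈ 0.00933 I₀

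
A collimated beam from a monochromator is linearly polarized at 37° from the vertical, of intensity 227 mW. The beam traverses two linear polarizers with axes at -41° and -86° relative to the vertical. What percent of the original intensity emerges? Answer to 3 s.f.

≈ 2.16%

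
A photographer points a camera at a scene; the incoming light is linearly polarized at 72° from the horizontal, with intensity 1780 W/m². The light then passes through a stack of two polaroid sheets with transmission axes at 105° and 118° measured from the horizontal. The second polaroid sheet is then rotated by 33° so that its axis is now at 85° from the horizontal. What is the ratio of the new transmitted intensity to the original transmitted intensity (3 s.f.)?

Before rotation:
I₁ = I₀ cos²(105° − 72°) = I₀ cos²(33°) = 0.7034 I₀.
I₂ = I₁ cos²(118° − 105°) = 0.7034 I₀ · cos²(13°) = 0.6678 I₀.
After rotation:
I₁ = I₀ cos²(105° − 72°) = I₀ cos²(33°) = 0.7034 I₀.
I₂ = I₁ cos²(85° − 105°) = 0.7034 I₀ · cos²(20°) = 0.6211 I₀.
Ratio = 0.6211 / 0.6678 = 0.9301.

I_new/I_old ≈ 0.930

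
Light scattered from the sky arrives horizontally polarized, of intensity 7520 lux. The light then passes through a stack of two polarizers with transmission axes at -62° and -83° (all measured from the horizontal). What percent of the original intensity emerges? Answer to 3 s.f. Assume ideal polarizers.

≈ 19.2%

I₁ = 7520 lux · cos²(62°) = 1657 lux.
I₂ = I₁ · cos²(21°) = 1657 · 0.8716 = 1445 lux.
That is 19.21% of the incident intensity.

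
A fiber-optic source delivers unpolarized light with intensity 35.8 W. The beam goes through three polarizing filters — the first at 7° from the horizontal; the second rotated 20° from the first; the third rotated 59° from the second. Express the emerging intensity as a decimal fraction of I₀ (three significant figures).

Unpolarized light through the first polarizer → I₁ = 35.8 W/2 = 17.9 W, polarized at 7°.
I₂ = I₁ · cos²(20°) = 17.9 · 0.883 = 15.81 W.
I₃ = I₂ · cos²(59°) = 15.81 · 0.2653 = 4.193 W.
Transmitted fraction = 0.1171.

I/I₀ ≈ 0.117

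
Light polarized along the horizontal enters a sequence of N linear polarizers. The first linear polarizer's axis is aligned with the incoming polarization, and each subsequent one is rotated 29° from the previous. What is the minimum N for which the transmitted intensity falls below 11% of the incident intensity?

First polarizer is aligned with the polarization: full transmission.
Each further stage multiplies by cos²(29°) = 0.765.
After N polarizers: T = 0.765^(N−1). Require T < 0.11 ⇒ N−1 > ln(0.11)/ln(0.765) = 8.24, so N−1 ≥ 9 and N = 10.
Check: N=10 gives T = 0.08969 < 0.11; N=9 gives T = 0.1172.

N = 10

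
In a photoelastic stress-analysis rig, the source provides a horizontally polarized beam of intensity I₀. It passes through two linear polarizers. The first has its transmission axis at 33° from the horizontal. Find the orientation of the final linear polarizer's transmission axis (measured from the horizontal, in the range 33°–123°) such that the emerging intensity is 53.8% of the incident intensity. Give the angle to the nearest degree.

I₁ = I₀ cos²(33° − 0°) = I₀ cos²(33°) = 0.7034 I₀.
Need I₂/I₀ = 0.538, so cos²(θ − 33°) = 0.538 / 0.7034 = 0.7649.
θ − 33° = arccos(√0.7649) = 29.0°, giving θ ≈ 33 + 29.0 = 62.0°.

θ ≈ 62°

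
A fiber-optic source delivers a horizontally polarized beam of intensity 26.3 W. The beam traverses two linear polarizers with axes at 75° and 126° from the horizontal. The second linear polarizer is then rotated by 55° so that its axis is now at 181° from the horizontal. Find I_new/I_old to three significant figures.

Before rotation:
By Malus's law, I₁ = I₀ cos²(75° − 0°) = I₀ cos²(75°) = 0.06699 I₀.
I₂ = I₁ cos²(126° − 75°) = 0.06699 I₀ · cos²(51°) = 0.02653 I₀.
After rotation:
I₁ = I₀ cos²(75° − 0°) = I₀ cos²(75°) = 0.06699 I₀.
Angle between axes 1 and 2: 74°. I₂ = 0.06699 I₀ · cos²(74°) = 0.005089 I₀.
Ratio = 0.005089 / 0.02653 = 0.1918.

I_new/I_old ≈ 0.192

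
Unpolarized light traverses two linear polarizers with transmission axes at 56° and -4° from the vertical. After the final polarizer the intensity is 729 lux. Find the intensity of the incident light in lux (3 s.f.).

Unpolarized light through the first polarizer → I₁ = ½ I₀, now polarized at 56°.
I₂ = I₁ cos²(-4° − 56°) = 0.5 I₀ · cos²(60°) = 0.125 I₀.
So 729 lux = 0.125 I₀, giving I₀ = 729/0.125 = 5832 lux.

I₀ ≈ 5830 lux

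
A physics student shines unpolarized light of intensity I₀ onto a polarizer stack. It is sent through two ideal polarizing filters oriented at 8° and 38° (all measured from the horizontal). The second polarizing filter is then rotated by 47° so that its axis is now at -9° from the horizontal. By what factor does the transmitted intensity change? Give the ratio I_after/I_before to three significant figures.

I_new/I_old ≈ 1.22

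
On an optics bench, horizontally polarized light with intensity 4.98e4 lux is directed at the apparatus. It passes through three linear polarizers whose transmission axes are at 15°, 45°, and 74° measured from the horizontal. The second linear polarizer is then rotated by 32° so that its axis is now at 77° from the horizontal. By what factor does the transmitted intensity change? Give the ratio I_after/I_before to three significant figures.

Before rotation:
By Malus's law, I₁ = I₀ cos²(15° − 0°) = I₀ cos²(15°) = 0.933 I₀.
I₂ = I₁ cos²(45° − 15°) = 0.933 I₀ · cos²(30°) = 0.6998 I₀.
I₃ = I₂ cos²(74° − 45°) = 0.6998 I₀ · cos²(29°) = 0.5353 I₀.
After rotation:
I₁ = I₀ cos²(15° − 0°) = I₀ cos²(15°) = 0.933 I₀.
I₂ = I₁ cos²(77° − 15°) = 0.933 I₀ · cos²(62°) = 0.2056 I₀.
I₃ = I₂ cos²(74° − 77°) = 0.2056 I₀ · cos²(3°) = 0.2051 I₀.
Ratio = 0.2051 / 0.5353 = 0.3831.

I_new/I_old ≈ 0.383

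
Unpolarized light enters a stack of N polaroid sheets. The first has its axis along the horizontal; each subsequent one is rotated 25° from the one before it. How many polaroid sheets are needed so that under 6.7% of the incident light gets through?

First polarizer halves the unpolarized light: factor 1/2.
Each further stage multiplies by cos²(25°) = 0.8214.
After N polarizers: T = 0.5·0.8214^(N−1). Require T < 0.067 ⇒ N−1 > ln(0.067/0.5)/ln(0.8214) = 10.22, so N−1 ≥ 11 and N = 12.
Check: N=12 gives T = 0.05742 < 0.067; N=11 gives T = 0.0699.

N = 12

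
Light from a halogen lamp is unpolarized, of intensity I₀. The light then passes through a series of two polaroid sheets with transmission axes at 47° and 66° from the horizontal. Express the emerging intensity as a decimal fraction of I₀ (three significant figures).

Unpolarized light through the first polarizer → I₁ = ½ I₀, now polarized at 47°.
I₂ = I₁ cos²(66° − 47°) = 0.5 I₀ · cos²(19°) = 0.447 I₀.
Transmitted fraction = 0.447.

≈ 0.447 I₀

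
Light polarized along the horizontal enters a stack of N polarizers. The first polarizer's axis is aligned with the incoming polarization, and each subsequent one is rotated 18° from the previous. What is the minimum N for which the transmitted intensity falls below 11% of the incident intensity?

First polarizer is aligned with the polarization: full transmission.
Each further stage multiplies by cos²(18°) = 0.9045.
After N polarizers: T = 0.9045^(N−1). Require T < 0.11 ⇒ N−1 > ln(0.11)/ln(0.9045) = 21.99, so N−1 ≥ 22 and N = 23.
Check: N=23 gives T = 0.1099 < 0.11; N=22 gives T = 0.1215.

N = 23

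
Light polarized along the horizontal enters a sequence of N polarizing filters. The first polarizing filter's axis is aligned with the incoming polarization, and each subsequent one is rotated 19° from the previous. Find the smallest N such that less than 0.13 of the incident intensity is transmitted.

First polarizer is aligned with the polarization: full transmission.
Each further stage multiplies by cos²(19°) = 0.894.
After N polarizers: T = 0.894^(N−1). Require T < 0.13 ⇒ N−1 > ln(0.13)/ln(0.894) = 18.21, so N−1 ≥ 19 and N = 20.
Check: N=20 gives T = 0.119 < 0.13; N=19 gives T = 0.1331.

N = 20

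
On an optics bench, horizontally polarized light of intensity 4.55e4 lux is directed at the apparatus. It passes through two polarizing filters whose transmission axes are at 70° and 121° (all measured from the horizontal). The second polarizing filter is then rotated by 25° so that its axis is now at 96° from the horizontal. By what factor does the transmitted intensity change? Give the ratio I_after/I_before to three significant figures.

I_new/I_old ≈ 2.04

Before rotation:
By Malus's law, I₁ = I₀ cos²(70° − 0°) = I₀ cos²(70°) = 0.117 I₀.
I₂ = I₁ cos²(121° − 70°) = 0.117 I₀ · cos²(51°) = 0.04633 I₀.
After rotation:
I₁ = I₀ cos²(70° − 0°) = I₀ cos²(70°) = 0.117 I₀.
I₂ = I₁ cos²(96° − 70°) = 0.117 I₀ · cos²(26°) = 0.0945 I₀.
Ratio = 0.0945 / 0.04633 = 2.04.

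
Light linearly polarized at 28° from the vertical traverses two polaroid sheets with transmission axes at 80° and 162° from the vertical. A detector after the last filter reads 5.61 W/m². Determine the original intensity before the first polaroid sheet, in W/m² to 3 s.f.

By Malus's law, I₁ = I₀ cos²(80° − 28°) = I₀ cos²(52°) = 0.379 I₀.
I₂ = I₁ cos²(162° − 80°) = 0.379 I₀ · cos²(82°) = 0.007342 I₀.
So 5.61 W/m² = 0.007342 I₀, giving I₀ = 5.61/0.007342 = 764.1 W/m².

I₀ ≈ 764 W/m²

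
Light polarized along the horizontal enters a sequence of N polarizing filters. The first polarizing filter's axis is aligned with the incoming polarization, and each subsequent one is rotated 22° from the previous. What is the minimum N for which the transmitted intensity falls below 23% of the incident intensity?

N = 11

First polarizer is aligned with the polarization: full transmission.
Each further stage multiplies by cos²(22°) = 0.8597.
After N polarizers: T = 0.8597^(N−1). Require T < 0.23 ⇒ N−1 > ln(0.23)/ln(0.8597) = 9.72, so N−1 ≥ 10 and N = 11.
Check: N=11 gives T = 0.2205 < 0.23; N=10 gives T = 0.2564.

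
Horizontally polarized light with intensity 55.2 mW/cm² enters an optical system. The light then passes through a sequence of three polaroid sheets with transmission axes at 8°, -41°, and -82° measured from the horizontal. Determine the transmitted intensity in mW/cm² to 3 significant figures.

I₁ = 55.2 mW/cm² · cos²(8°) = 54.13 mW/cm².
I₂ = I₁ · cos²(49°) = 54.13 · 0.4304 = 23.3 mW/cm².
I₃ = I₂ · cos²(41°) = 23.3 · 0.5696 = 13.27 mW/cm².

I ≈ 13.3 mW/cm²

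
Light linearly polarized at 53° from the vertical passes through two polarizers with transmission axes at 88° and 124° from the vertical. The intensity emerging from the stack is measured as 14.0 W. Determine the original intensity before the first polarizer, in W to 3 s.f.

I₁ = I₀ cos²(88° − 53°) = I₀ cos²(35°) = 0.671 I₀.
I₂ = I₁ cos²(124° − 88°) = 0.671 I₀ · cos²(36°) = 0.4392 I₀.
So 14.0 W = 0.4392 I₀, giving I₀ = 14.0/0.4392 = 31.88 W.

I₀ ≈ 31.9 W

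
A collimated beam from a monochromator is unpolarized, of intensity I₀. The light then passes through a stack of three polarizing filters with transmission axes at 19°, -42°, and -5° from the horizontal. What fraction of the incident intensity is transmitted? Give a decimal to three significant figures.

Unpolarized light through the first polarizer → I₁ = ½ I₀, now polarized at 19°.
I₂ = I₁ cos²(-42° − 19°) = 0.5 I₀ · cos²(61°) = 0.1175 I₀.
I₃ = I₂ cos²(-5° + 42°) = 0.1175 I₀ · cos²(37°) = 0.07496 I₀.
Transmitted fraction = 0.07496.

≈ 0.0750 I₀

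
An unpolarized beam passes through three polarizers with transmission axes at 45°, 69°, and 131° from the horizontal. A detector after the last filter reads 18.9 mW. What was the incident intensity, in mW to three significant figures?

I₀ ≈ 206 mW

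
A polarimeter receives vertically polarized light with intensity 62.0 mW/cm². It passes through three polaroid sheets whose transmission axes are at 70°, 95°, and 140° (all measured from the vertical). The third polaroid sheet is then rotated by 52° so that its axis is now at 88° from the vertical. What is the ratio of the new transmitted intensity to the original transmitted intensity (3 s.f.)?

I_new/I_old ≈ 1.97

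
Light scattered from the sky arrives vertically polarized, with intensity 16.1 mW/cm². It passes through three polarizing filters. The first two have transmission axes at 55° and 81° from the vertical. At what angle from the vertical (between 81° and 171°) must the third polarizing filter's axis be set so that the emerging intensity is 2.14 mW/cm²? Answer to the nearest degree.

θ ≈ 126°

I₁ = I₀ cos²(55° − 0°) = I₀ cos²(55°) = 0.329 I₀.
I₂ = I₁ cos²(81° − 55°) = 0.329 I₀ · cos²(26°) = 0.2658 I₀.
Target fraction: 2.14 / 16.1 mW/cm² = 0.1329 of I₀.
Need I₃/I₀ = 0.1329, so cos²(θ − 81°) = 0.1329 / 0.2658 = 0.5001.
θ − 81° = arccos(√0.5001) = 45.0°, giving θ ≈ 81 + 45.0 = 126.0°.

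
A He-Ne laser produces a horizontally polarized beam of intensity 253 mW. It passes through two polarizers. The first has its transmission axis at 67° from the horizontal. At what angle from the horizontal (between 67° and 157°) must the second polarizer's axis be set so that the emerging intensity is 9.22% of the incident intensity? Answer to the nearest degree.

θ ≈ 106°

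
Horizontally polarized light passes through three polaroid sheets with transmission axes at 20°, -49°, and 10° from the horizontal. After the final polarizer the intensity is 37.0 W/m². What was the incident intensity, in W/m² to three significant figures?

I₀ ≈ 1230 W/m²

I₁ = I₀ cos²(20° − 0°) = I₀ cos²(20°) = 0.883 I₀.
I₂ = I₁ cos²(-49° − 20°) = 0.883 I₀ · cos²(69°) = 0.1134 I₀.
I₃ = I₂ cos²(10° + 49°) = 0.1134 I₀ · cos²(59°) = 0.03008 I₀.
So 37.0 W/m² = 0.03008 I₀, giving I₀ = 37.0/0.03008 = 1230 W/m².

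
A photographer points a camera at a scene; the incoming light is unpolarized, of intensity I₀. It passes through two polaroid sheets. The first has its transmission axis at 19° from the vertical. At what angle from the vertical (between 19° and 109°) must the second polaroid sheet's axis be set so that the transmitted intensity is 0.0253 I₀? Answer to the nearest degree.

Unpolarized light through the first polarizer → I₁ = ½ I₀, now polarized at 19°.
Need I₂/I₀ = 0.0253, so cos²(θ − 19°) = 0.0253 / 0.5 = 0.0506.
θ − 19° = arccos(√0.0506) = 77.0°, giving θ ≈ 19 + 77.0 = 96.0°.

θ ≈ 96°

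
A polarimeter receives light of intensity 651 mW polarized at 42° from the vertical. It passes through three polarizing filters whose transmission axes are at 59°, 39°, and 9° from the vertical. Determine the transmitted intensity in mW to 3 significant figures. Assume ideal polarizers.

I₁ = 651 mW · cos²(17°) = 595.4 mW.
I₂ = I₁ · cos²(20°) = 595.4 · 0.883 = 525.7 mW.
I₃ = I₂ · cos²(30°) = 525.7 · 0.75 = 394.3 mW.

I ≈ 394 mW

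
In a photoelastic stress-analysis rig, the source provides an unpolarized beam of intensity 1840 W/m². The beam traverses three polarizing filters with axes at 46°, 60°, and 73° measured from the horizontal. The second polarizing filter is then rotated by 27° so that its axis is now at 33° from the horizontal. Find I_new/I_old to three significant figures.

I_new/I_old ≈ 0.623

Before rotation:
Unpolarized light through the first polarizer → I₁ = ½ I₀, now polarized at 46°.
I₂ = I₁ cos²(60° − 46°) = 0.5 I₀ · cos²(14°) = 0.4707 I₀.
I₃ = I₂ cos²(73° − 60°) = 0.4707 I₀ · cos²(13°) = 0.4469 I₀.
After rotation:
Unpolarized light through the first polarizer → I₁ = ½ I₀, now polarized at 46°.
I₂ = I₁ cos²(33° − 46°) = 0.5 I₀ · cos²(13°) = 0.4747 I₀.
I₃ = I₂ cos²(73° − 33°) = 0.4747 I₀ · cos²(40°) = 0.2786 I₀.
Ratio = 0.2786 / 0.4469 = 0.6233.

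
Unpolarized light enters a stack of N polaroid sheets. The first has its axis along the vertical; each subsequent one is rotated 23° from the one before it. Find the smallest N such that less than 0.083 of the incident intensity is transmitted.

First polarizer halves the unpolarized light: factor 1/2.
Each further stage multiplies by cos²(23°) = 0.8473.
After N polarizers: T = 0.5·0.8473^(N−1). Require T < 0.083 ⇒ N−1 > ln(0.083/0.5)/ln(0.8473) = 10.84, so N−1 ≥ 11 and N = 12.
Check: N=12 gives T = 0.08082 < 0.083; N=11 gives T = 0.09539.

N = 12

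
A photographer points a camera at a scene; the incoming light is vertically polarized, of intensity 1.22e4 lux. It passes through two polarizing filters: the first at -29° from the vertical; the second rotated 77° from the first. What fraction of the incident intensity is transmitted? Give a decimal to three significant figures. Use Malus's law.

By Malus's law, I₁ = 1.22e4 lux · cos²(29°) = 9333 lux.
I₂ = I₁ · cos²(77°) = 9333 · 0.0506 = 472.3 lux.
Transmitted fraction = 0.03871.

I/I₀ ≈ 0.0387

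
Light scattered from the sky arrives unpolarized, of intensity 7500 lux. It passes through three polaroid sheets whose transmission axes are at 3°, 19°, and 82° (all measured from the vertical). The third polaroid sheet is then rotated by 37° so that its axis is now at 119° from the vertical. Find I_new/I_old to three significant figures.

Before rotation:
Unpolarized light through the first polarizer → I₁ = ½ I₀, now polarized at 3°.
I₂ = I₁ cos²(19° − 3°) = 0.5 I₀ · cos²(16°) = 0.462 I₀.
I₃ = I₂ cos²(82° − 19°) = 0.462 I₀ · cos²(63°) = 0.09522 I₀.
After rotation:
Unpolarized light through the first polarizer → I₁ = ½ I₀, now polarized at 3°.
I₂ = I₁ cos²(19° − 3°) = 0.5 I₀ · cos²(16°) = 0.462 I₀.
Angle between axes 2 and 3: 80°. I₃ = 0.462 I₀ · cos²(80°) = 0.01393 I₀.
Ratio = 0.01393 / 0.09522 = 0.1463.

I_new/I_old ≈ 0.146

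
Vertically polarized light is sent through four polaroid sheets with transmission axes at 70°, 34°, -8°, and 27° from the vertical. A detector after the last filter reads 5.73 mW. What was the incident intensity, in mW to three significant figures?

I₁ = I₀ cos²(70° − 0°) = I₀ cos²(70°) = 0.117 I₀.
I₂ = I₁ cos²(34° − 70°) = 0.117 I₀ · cos²(36°) = 0.07656 I₀.
I₃ = I₂ cos²(-8° − 34°) = 0.07656 I₀ · cos²(42°) = 0.04228 I₀.
I₄ = I₃ cos²(27° + 8°) = 0.04228 I₀ · cos²(35°) = 0.02837 I₀.
So 5.73 mW = 0.02837 I₀, giving I₀ = 5.73/0.02837 = 202 mW.

I₀ ≈ 202 mW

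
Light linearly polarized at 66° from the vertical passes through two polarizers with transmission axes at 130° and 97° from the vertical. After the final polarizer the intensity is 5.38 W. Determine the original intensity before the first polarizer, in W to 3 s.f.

I₀ ≈ 39.8 W

By Malus's law, I₁ = I₀ cos²(130° − 66°) = I₀ cos²(64°) = 0.1922 I₀.
I₂ = I₁ cos²(97° − 130°) = 0.1922 I₀ · cos²(33°) = 0.1352 I₀.
So 5.38 W = 0.1352 I₀, giving I₀ = 5.38/0.1352 = 39.8 W.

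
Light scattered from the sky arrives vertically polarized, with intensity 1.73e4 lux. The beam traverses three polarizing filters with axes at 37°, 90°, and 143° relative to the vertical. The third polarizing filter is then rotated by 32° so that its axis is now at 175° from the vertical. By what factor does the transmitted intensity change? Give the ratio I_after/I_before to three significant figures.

Before rotation:
By Malus's law, I₁ = I₀ cos²(37° − 0°) = I₀ cos²(37°) = 0.6378 I₀.
I₂ = I₁ cos²(90° − 37°) = 0.6378 I₀ · cos²(53°) = 0.231 I₀.
I₃ = I₂ cos²(143° − 90°) = 0.231 I₀ · cos²(53°) = 0.08367 I₀.
After rotation:
I₁ = I₀ cos²(37° − 0°) = I₀ cos²(37°) = 0.6378 I₀.
I₂ = I₁ cos²(90° − 37°) = 0.6378 I₀ · cos²(53°) = 0.231 I₀.
I₃ = I₂ cos²(175° − 90°) = 0.231 I₀ · cos²(85°) = 0.001755 I₀.
Ratio = 0.001755 / 0.08367 = 0.02097.

I_new/I_old ≈ 0.0210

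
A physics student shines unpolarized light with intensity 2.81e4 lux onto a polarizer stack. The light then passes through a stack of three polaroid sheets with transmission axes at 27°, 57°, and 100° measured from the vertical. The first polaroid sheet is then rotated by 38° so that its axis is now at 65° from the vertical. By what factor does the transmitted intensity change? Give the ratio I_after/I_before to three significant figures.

I_new/I_old ≈ 1.31

Before rotation:
Unpolarized light through the first polarizer → I₁ = ½ I₀, now polarized at 27°.
I₂ = I₁ cos²(57° − 27°) = 0.5 I₀ · cos²(30°) = 0.375 I₀.
I₃ = I₂ cos²(100° − 57°) = 0.375 I₀ · cos²(43°) = 0.2006 I₀.
After rotation:
Unpolarized light through the first polarizer → I₁ = ½ I₀, now polarized at 65°.
I₂ = I₁ cos²(57° − 65°) = 0.5 I₀ · cos²(8°) = 0.4903 I₀.
I₃ = I₂ cos²(100° − 57°) = 0.4903 I₀ · cos²(43°) = 0.2623 I₀.
Ratio = 0.2623 / 0.2006 = 1.308.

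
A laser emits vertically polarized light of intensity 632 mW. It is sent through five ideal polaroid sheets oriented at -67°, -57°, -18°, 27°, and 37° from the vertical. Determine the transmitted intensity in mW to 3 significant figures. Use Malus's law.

I ≈ 27.4 mW

By Malus's law, I₁ = 632 mW · cos²(67°) = 96.49 mW.
I₂ = I₁ · cos²(10°) = 96.49 · 0.9698 = 93.58 mW.
I₃ = I₂ · cos²(39°) = 93.58 · 0.604 = 56.52 mW.
I₄ = I₃ · cos²(45°) = 56.52 · 0.5 = 28.26 mW.
I₅ = I₄ · cos²(10°) = 28.26 · 0.9698 = 27.41 mW.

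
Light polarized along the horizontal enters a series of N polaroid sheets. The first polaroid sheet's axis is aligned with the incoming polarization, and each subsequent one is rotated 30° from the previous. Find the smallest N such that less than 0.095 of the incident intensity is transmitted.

N = 10

First polarizer is aligned with the polarization: full transmission.
Each further stage multiplies by cos²(30°) = 0.75.
After N polarizers: T = 0.75^(N−1). Require T < 0.095 ⇒ N−1 > ln(0.095)/ln(0.75) = 8.18, so N−1 ≥ 9 and N = 10.
Check: N=10 gives T = 0.07508 < 0.095; N=9 gives T = 0.1001.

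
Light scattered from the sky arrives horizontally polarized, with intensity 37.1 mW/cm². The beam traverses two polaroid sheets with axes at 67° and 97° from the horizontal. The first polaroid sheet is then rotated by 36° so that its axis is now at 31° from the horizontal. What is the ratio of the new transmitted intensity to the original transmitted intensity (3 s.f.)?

Before rotation:
I₁ = I₀ cos²(67° − 0°) = I₀ cos²(67°) = 0.1527 I₀.
I₂ = I₁ cos²(97° − 67°) = 0.1527 I₀ · cos²(30°) = 0.1145 I₀.
After rotation:
I₁ = I₀ cos²(31° − 0°) = I₀ cos²(31°) = 0.7347 I₀.
I₂ = I₁ cos²(97° − 31°) = 0.7347 I₀ · cos²(66°) = 0.1216 I₀.
Ratio = 0.1216 / 0.1145 = 1.062.

I_new/I_old ≈ 1.06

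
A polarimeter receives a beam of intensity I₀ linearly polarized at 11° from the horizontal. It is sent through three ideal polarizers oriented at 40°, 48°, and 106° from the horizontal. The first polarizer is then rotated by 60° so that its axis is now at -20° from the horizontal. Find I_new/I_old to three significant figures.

Before rotation:
By Malus's law, I₁ = I₀ cos²(40° − 11°) = I₀ cos²(29°) = 0.765 I₀.
I₂ = I₁ cos²(48° − 40°) = 0.765 I₀ · cos²(8°) = 0.7501 I₀.
I₃ = I₂ cos²(106° − 48°) = 0.7501 I₀ · cos²(58°) = 0.2107 I₀.
After rotation:
I₁ = I₀ cos²(-20° − 11°) = I₀ cos²(31°) = 0.7347 I₀.
I₂ = I₁ cos²(48° + 20°) = 0.7347 I₀ · cos²(68°) = 0.1031 I₀.
I₃ = I₂ cos²(106° − 48°) = 0.1031 I₀ · cos²(58°) = 0.02895 I₀.
Ratio = 0.02895 / 0.2107 = 0.1374.

I_new/I_old ≈ 0.137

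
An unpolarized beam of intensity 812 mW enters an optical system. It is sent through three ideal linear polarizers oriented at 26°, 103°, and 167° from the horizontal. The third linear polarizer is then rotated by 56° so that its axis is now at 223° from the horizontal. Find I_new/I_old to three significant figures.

I_new/I_old ≈ 1.30

Before rotation:
Unpolarized light through the first polarizer → I₁ = ½ I₀, now polarized at 26°.
I₂ = I₁ cos²(103° − 26°) = 0.5 I₀ · cos²(77°) = 0.0253 I₀.
I₃ = I₂ cos²(167° − 103°) = 0.0253 I₀ · cos²(64°) = 0.004862 I₀.
After rotation:
Unpolarized light through the first polarizer → I₁ = ½ I₀, now polarized at 26°.
I₂ = I₁ cos²(103° − 26°) = 0.5 I₀ · cos²(77°) = 0.0253 I₀.
Angle between axes 2 and 3: 60°. I₃ = 0.0253 I₀ · cos²(60°) = 0.006325 I₀.
Ratio = 0.006325 / 0.004862 = 1.301.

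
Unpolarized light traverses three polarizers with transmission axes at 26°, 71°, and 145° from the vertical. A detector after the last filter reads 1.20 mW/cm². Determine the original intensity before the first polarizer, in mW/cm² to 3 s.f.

Unpolarized light through the first polarizer → I₁ = ½ I₀, now polarized at 26°.
I₂ = I₁ cos²(71° − 26°) = 0.5 I₀ · cos²(45°) = 0.25 I₀.
I₃ = I₂ cos²(145° − 71°) = 0.25 I₀ · cos²(74°) = 0.01899 I₀.
So 1.20 mW/cm² = 0.01899 I₀, giving I₀ = 1.20/0.01899 = 63.18 mW/cm².

I₀ ≈ 63.2 mW/cm²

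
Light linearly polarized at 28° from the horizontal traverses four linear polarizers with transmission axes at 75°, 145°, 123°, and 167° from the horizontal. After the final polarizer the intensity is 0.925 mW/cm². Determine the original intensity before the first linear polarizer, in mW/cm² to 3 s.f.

I₀ ≈ 38.2 mW/cm²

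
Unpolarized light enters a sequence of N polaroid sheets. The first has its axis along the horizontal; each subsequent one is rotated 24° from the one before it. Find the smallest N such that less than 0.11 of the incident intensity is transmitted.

N = 10

First polarizer halves the unpolarized light: factor 1/2.
Each further stage multiplies by cos²(24°) = 0.8346.
After N polarizers: T = 0.5·0.8346^(N−1). Require T < 0.11 ⇒ N−1 > ln(0.11/0.5)/ln(0.8346) = 8.37, so N−1 ≥ 9 and N = 10.
Check: N=10 gives T = 0.0982 < 0.11; N=9 gives T = 0.1177.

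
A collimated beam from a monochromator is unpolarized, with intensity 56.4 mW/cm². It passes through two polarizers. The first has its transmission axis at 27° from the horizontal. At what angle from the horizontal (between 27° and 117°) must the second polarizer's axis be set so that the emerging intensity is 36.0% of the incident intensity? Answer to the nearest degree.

Unpolarized light through the first polarizer → I₁ = ½ I₀, now polarized at 27°.
Need I₂/I₀ = 0.36, so cos²(θ − 27°) = 0.36 / 0.5 = 0.72.
θ − 27° = arccos(√0.72) = 31.9°, giving θ ≈ 27 + 31.9 = 58.9°.

θ ≈ 59°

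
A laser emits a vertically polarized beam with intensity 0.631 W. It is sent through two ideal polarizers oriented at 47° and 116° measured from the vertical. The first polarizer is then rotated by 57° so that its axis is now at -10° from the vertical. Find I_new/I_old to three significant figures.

Before rotation:
I₁ = I₀ cos²(47° − 0°) = I₀ cos²(47°) = 0.4651 I₀.
I₂ = I₁ cos²(116° − 47°) = 0.4651 I₀ · cos²(69°) = 0.05973 I₀.
After rotation:
I₁ = I₀ cos²(-10° − 0°) = I₀ cos²(10°) = 0.9698 I₀.
Angle between axes 1 and 2: 54°. I₂ = 0.9698 I₀ · cos²(54°) = 0.3351 I₀.
Ratio = 0.3351 / 0.05973 = 5.609.

I_new/I_old ≈ 5.61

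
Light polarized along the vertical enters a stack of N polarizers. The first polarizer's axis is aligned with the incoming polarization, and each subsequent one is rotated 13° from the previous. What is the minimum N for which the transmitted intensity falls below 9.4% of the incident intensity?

First polarizer is aligned with the polarization: full transmission.
Each further stage multiplies by cos²(13°) = 0.9494.
After N polarizers: T = 0.9494^(N−1). Require T < 0.094 ⇒ N−1 > ln(0.094)/ln(0.9494) = 45.53, so N−1 ≥ 46 and N = 47.
Check: N=47 gives T = 0.09175 < 0.094; N=46 gives T = 0.09664.

N = 47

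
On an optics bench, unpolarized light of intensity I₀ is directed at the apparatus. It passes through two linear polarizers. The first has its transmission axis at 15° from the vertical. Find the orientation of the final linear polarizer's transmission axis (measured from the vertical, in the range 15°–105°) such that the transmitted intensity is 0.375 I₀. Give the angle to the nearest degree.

Unpolarized light through the first polarizer → I₁ = ½ I₀, now polarized at 15°.
Need I₂/I₀ = 0.375, so cos²(θ − 15°) = 0.375 / 0.5 = 0.75.
θ − 15° = arccos(√0.75) = 30.0°, giving θ ≈ 15 + 30.0 = 45.0°.

θ ≈ 45°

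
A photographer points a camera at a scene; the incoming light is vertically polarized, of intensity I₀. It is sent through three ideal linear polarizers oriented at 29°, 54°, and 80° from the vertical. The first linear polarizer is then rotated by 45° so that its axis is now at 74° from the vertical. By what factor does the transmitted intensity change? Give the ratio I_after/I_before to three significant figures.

Before rotation:
I₁ = I₀ cos²(29° − 0°) = I₀ cos²(29°) = 0.765 I₀.
I₂ = I₁ cos²(54° − 29°) = 0.765 I₀ · cos²(25°) = 0.6283 I₀.
I₃ = I₂ cos²(80° − 54°) = 0.6283 I₀ · cos²(26°) = 0.5076 I₀.
After rotation:
I₁ = I₀ cos²(74° − 0°) = I₀ cos²(74°) = 0.07598 I₀.
I₂ = I₁ cos²(54° − 74°) = 0.07598 I₀ · cos²(20°) = 0.06709 I₀.
I₃ = I₂ cos²(80° − 54°) = 0.06709 I₀ · cos²(26°) = 0.0542 I₀.
Ratio = 0.0542 / 0.5076 = 0.1068.

I_new/I_old ≈ 0.107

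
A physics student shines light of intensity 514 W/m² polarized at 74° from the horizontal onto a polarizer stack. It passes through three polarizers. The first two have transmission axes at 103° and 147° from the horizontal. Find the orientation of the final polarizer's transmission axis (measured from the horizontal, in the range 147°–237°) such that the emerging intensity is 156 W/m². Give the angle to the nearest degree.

By Malus's law, I₁ = I₀ cos²(103° − 74°) = I₀ cos²(29°) = 0.765 I₀.
I₂ = I₁ cos²(147° − 103°) = 0.765 I₀ · cos²(44°) = 0.3958 I₀.
Target fraction: 156 / 514 W/m² = 0.3035 of I₀.
Need I₃/I₀ = 0.3035, so cos²(θ − 147°) = 0.3035 / 0.3958 = 0.7668.
θ − 147° = arccos(√0.7668) = 28.9°, giving θ ≈ 147 + 28.9 = 175.9°.

θ ≈ 176°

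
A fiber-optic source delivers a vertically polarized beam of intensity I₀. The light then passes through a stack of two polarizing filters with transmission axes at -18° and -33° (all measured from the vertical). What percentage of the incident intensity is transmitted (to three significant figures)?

I₁ = I₀ cos²(-18° − 0°) = I₀ cos²(18°) = 0.9045 I₀.
I₂ = I₁ cos²(-33° + 18°) = 0.9045 I₀ · cos²(15°) = 0.8439 I₀.
That is 84.39% of the incident intensity.

≈ 84.4%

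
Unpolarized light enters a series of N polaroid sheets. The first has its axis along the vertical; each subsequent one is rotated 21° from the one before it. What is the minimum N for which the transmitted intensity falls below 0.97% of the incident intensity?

N = 30

First polarizer halves the unpolarized light: factor 1/2.
Each further stage multiplies by cos²(21°) = 0.8716.
After N polarizers: T = 0.5·0.8716^(N−1). Require T < 0.0097 ⇒ N−1 > ln(0.0097/0.5)/ln(0.8716) = 28.68, so N−1 ≥ 29 and N = 30.
Check: N=30 gives T = 0.009285 < 0.0097; N=29 gives T = 0.01065.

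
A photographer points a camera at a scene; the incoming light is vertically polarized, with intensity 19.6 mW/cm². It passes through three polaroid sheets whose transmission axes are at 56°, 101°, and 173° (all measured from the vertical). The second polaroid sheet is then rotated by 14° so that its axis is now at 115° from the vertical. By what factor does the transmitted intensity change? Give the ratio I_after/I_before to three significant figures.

I_new/I_old ≈ 1.56

Before rotation:
I₁ = I₀ cos²(56° − 0°) = I₀ cos²(56°) = 0.3127 I₀.
I₂ = I₁ cos²(101° − 56°) = 0.3127 I₀ · cos²(45°) = 0.1563 I₀.
I₃ = I₂ cos²(173° − 101°) = 0.1563 I₀ · cos²(72°) = 0.01493 I₀.
After rotation:
I₁ = I₀ cos²(56° − 0°) = I₀ cos²(56°) = 0.3127 I₀.
I₂ = I₁ cos²(115° − 56°) = 0.3127 I₀ · cos²(59°) = 0.08295 I₀.
I₃ = I₂ cos²(173° − 115°) = 0.08295 I₀ · cos²(58°) = 0.02329 I₀.
Ratio = 0.02329 / 0.01493 = 1.56.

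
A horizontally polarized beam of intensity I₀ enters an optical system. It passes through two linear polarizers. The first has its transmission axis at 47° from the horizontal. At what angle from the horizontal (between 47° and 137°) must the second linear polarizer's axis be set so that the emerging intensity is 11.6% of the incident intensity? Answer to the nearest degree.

By Malus's law, I₁ = I₀ cos²(47° − 0°) = I₀ cos²(47°) = 0.4651 I₀.
Need I₂/I₀ = 0.116, so cos²(θ − 47°) = 0.116 / 0.4651 = 0.2494.
θ − 47° = arccos(√0.2494) = 60.0°, giving θ ≈ 47 + 60.0 = 107.0°.

θ ≈ 107°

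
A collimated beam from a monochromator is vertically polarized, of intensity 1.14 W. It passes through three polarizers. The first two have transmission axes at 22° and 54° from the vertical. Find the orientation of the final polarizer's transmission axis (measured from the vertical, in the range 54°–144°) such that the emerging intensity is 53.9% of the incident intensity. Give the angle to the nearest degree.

θ ≈ 75°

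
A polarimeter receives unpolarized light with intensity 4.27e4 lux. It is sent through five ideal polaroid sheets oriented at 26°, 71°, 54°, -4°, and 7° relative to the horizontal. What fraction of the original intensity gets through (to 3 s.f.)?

I/I₀ ≈ 0.0619

Unpolarized light through the first polarizer → I₁ = 4.27e4 lux/2 = 2.135e+04 lux, polarized at 26°.
I₂ = I₁ · cos²(45°) = 2.135e+04 · 0.5 = 1.068e+04 lux.
I₃ = I₂ · cos²(17°) = 1.068e+04 · 0.9145 = 9762 lux.
I₄ = I₃ · cos²(58°) = 9762 · 0.2808 = 2741 lux.
I₅ = I₄ · cos²(11°) = 2741 · 0.9636 = 2642 lux.
Transmitted fraction = 0.06187.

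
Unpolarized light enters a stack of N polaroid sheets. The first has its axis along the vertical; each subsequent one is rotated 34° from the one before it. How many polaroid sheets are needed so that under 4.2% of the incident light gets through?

N = 8

First polarizer halves the unpolarized light: factor 1/2.
Each further stage multiplies by cos²(34°) = 0.6873.
After N polarizers: T = 0.5·0.6873^(N−1). Require T < 0.042 ⇒ N−1 > ln(0.042/0.5)/ln(0.6873) = 6.61, so N−1 ≥ 7 and N = 8.
Check: N=8 gives T = 0.03623 < 0.042; N=7 gives T = 0.05271.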